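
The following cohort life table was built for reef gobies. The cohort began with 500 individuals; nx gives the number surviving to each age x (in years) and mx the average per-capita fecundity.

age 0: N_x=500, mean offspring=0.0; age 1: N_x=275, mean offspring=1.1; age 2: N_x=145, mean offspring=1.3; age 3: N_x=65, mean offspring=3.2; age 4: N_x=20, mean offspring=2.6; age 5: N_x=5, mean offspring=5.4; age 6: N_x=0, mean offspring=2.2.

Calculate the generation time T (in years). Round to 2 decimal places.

2.12

lx = nx/n0 = nx/500: 1, 0.55, 0.29, 0.13, 0.04, 0.01, 0
lx·mx: 0, 0.605, 0.377, 0.416, 0.104, 0.054, 0 → R0 = 1.556
x·lx·mx: 0, 0.605, 0.754, 1.248, 0.416, 0.27, 0 → Σ = 3.293
T = 3.293 / 1.556 = 2.116324… → 2.12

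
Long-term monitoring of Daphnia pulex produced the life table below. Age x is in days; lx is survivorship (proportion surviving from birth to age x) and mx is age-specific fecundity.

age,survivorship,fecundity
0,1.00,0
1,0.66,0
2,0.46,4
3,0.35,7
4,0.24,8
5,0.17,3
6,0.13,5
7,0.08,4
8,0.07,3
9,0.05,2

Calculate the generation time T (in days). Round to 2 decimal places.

lx·mx: 0, 0, 1.84, 2.45, 1.92, 0.51, 0.65, 0.32, 0.21, 0.1 → R0 = 8
x·lx·mx: 0, 0, 3.68, 7.35, 7.68, 2.55, 3.9, 2.24, 1.68, 0.9 → Σ = 29.98
T = 29.98 / 8 = 3.7475 → 3.75

3.75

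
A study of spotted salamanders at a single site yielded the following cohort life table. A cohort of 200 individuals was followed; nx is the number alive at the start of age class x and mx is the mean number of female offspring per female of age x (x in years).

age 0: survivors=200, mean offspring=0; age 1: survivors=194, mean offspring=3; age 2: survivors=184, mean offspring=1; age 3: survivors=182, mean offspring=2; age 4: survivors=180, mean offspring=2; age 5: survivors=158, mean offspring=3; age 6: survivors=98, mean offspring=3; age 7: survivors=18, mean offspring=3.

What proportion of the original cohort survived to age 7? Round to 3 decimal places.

l_7 = n_7/n_0 = 18/200 = 0.09 → 0.090

0.090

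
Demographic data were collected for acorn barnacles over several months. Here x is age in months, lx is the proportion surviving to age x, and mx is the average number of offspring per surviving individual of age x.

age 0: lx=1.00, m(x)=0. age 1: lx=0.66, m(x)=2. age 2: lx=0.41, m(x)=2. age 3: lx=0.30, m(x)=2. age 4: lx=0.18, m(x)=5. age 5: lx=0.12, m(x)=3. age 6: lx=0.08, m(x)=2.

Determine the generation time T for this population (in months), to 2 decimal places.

2.67

lx·mx: 0, 1.32, 0.82, 0.6, 0.9, 0.36, 0.16 → R0 = 4.16
x·lx·mx: 0, 1.32, 1.64, 1.8, 3.6, 1.8, 0.96 → Σ = 11.12
T = 11.12 / 4.16 = 2.673077… → 2.67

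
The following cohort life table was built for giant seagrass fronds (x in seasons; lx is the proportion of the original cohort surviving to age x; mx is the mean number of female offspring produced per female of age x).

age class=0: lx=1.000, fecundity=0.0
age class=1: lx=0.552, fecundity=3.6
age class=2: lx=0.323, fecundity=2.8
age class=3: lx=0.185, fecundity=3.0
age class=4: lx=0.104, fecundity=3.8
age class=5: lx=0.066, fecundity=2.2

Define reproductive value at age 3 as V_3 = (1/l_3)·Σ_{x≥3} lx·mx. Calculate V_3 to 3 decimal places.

5.921

lx·mx for x ≥ 3: 0.555, 0.3952, 0.1452 → sum = 1.0954
V_3 = 1.0954 / l_3 = 1.0954 / 0.185 = 5.921081… → 5.921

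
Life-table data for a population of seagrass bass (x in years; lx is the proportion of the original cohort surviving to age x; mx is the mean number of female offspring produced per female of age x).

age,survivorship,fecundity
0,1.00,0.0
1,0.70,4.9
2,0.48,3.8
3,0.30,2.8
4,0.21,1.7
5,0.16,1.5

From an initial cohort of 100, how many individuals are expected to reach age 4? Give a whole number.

Expected survivors = N0 · l_4 = 100 × 0.21 = 21 → 21

21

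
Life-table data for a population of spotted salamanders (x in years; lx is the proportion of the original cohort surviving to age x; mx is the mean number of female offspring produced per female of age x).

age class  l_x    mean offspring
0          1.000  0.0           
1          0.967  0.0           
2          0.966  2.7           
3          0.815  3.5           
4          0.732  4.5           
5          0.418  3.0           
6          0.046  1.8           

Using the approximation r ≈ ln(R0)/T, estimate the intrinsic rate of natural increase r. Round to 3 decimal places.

R0 = Σ lx·mx = 0 + 0 + 2.6082 + 2.8525 + 3.294 + 1.254 + 0.0828 = 10.0915
Σ x·lx·mx = 33.7167; T = 33.7167/10.0915 = 3.3411…
r ≈ ln(R0)/T = ln(10.0915)/3.3411… = 0.6919… → 0.692

0.692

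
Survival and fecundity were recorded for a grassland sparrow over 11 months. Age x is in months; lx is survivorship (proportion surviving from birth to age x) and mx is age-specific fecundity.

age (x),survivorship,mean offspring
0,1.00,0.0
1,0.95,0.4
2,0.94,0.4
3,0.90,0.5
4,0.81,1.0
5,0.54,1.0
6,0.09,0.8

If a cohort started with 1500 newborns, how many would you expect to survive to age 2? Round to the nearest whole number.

Expected survivors = N0 · l_2 = 1500 × 0.94 = 1410 → 1410

1410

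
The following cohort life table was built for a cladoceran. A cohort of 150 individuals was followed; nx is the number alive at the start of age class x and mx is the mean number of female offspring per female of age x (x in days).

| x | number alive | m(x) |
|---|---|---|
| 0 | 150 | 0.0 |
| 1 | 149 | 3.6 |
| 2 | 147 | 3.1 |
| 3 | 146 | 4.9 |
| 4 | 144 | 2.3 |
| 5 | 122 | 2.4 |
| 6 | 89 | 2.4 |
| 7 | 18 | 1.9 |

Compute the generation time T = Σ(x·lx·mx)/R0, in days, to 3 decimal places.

3.064

lx = nx/n0 = nx/150: 1, 0.99333…, 0.98, 0.97333…, 0.96, 0.81333…, 0.59333…, 0.12
lx·mx: 0, 3.576…, 3.038, 4.769333…, 2.208, 1.952…, 1.424…, 0.228 → R0 = 17.195333…
x·lx·mx: 0, 3.576…, 6.076, 14.308…, 8.832, 9.76…, 8.544…, 1.596 → Σ = 52.692…
T = 52.692… / 17.195333… = 3.06432… → 3.064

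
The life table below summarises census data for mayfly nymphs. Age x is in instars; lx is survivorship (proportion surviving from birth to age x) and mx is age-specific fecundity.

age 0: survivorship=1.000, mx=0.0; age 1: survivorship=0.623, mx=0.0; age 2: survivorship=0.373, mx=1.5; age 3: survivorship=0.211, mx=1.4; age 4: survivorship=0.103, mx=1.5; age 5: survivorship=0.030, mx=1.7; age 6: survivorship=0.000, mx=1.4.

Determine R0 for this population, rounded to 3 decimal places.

lx·mx by age: 0, 0, 0.5595, 0.2954, 0.1545, 0.051, 0
R0 = Σ lx·mx = 1.0604 → 1.060

1.060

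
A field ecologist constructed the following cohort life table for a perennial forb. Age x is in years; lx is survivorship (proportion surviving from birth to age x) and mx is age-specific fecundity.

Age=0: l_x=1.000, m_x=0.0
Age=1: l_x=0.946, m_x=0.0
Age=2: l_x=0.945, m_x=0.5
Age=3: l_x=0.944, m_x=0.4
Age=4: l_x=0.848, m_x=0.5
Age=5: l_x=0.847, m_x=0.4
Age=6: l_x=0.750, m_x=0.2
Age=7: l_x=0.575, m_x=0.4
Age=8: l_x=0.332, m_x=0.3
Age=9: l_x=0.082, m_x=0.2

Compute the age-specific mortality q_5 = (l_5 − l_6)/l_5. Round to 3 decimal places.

q_5 = (l_5 − l_6) / l_5 = (0.847 − 0.75) / 0.847
     = 0.097 / 0.847 = 0.114522… → 0.115

0.115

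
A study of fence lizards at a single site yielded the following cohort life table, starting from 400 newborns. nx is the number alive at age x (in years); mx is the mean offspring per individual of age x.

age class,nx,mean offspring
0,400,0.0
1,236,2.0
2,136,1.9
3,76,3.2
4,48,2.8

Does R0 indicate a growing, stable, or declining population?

growing

lx = nx/n0 = nx/400: 1, 0.59, 0.34, 0.19, 0.12
R0 = Σ lx·mx = 0 + 1.18 + 0.646 + 0.608 + 0.336 = 2.77
R0 > 1, so the population is growing.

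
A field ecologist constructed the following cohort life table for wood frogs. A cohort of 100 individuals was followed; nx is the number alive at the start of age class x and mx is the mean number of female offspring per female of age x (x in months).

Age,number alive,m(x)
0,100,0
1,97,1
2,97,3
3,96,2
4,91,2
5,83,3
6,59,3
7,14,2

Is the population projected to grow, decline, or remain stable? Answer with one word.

growing

lx = nx/n0 = nx/100: 1, 0.97, 0.97, 0.96, 0.91, 0.83, 0.59, 0.14
R0 = Σ lx·mx = 0 + 0.97 + 2.91 + 1.92 + 1.82 + 2.49 + 1.77 + 0.28 = 12.16
R0 > 1, so the population is growing.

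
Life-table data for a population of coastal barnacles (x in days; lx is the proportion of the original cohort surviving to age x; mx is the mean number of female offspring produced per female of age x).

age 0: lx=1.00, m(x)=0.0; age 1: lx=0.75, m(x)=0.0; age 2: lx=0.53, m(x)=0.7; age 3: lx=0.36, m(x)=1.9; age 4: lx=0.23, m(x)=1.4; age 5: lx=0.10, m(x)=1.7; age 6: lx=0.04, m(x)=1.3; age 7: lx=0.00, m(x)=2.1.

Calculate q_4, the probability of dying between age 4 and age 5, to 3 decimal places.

0.565

q_4 = (l_4 − l_5) / l_4 = (0.23 − 0.1) / 0.23
     = 0.13 / 0.23 = 0.565217… → 0.565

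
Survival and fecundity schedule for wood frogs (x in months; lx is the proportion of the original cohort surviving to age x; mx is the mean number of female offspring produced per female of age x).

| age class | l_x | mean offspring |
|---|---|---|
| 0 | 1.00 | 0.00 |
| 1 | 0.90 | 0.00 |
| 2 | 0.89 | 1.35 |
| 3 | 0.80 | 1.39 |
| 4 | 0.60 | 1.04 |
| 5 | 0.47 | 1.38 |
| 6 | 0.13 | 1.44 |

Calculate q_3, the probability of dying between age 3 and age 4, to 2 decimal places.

q_3 = (l_3 − l_4) / l_3 = (0.8 − 0.6) / 0.8
     = 0.2 / 0.8 = 0.25 → 0.25

0.25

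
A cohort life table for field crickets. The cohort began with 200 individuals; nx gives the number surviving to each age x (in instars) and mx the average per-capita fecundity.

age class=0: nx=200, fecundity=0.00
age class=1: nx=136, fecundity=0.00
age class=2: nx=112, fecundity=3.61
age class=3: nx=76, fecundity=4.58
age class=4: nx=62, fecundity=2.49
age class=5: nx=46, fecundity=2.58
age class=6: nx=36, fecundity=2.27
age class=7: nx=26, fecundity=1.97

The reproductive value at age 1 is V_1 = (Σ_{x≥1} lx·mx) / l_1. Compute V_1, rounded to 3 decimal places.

8.518

lx = nx/n0 = nx/200: 1, 0.68, 0.56, 0.38, 0.31, 0.23, 0.18, 0.13
lx·mx for x ≥ 1: 0, 2.0216, 1.7404, 0.7719, 0.5934, 0.4086, 0.2561 → sum = 5.792
V_1 = 5.792 / l_1 = 5.792 / 0.68 = 8.517647… → 8.518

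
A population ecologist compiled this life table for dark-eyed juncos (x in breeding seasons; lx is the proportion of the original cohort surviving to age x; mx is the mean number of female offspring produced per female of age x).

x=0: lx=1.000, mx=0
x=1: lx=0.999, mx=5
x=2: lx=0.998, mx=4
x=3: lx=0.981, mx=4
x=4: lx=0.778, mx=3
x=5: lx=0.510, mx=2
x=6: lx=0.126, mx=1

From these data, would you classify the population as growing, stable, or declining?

growing

R0 = Σ lx·mx = 0 + 4.995 + 3.992 + 3.924 + 2.334 + 1.02 + 0.126 = 16.391
R0 > 1, so the population is growing.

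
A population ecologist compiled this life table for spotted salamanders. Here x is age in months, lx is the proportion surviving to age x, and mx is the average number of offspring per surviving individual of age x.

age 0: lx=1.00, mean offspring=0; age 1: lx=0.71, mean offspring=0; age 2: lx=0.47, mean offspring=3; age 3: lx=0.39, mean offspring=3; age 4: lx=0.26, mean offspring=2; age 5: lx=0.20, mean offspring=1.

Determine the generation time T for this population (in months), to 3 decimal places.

lx·mx: 0, 0, 1.41, 1.17, 0.52, 0.2 → R0 = 3.3
x·lx·mx: 0, 0, 2.82, 3.51, 2.08, 1 → Σ = 9.41
T = 9.41 / 3.3 = 2.851515… → 2.852

2.852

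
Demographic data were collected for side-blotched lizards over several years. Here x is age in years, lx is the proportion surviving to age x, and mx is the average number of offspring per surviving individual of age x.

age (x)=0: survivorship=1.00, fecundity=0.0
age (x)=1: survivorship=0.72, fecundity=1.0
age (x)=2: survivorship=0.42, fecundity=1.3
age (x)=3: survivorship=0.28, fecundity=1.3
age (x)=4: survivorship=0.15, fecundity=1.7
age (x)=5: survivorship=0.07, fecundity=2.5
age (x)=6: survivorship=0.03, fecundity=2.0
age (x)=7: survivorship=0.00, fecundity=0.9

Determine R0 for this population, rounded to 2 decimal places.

2.12

lx·mx by age: 0, 0.72, 0.546, 0.364, 0.255, 0.175, 0.06, 0
R0 = Σ lx·mx = 2.12 → 2.12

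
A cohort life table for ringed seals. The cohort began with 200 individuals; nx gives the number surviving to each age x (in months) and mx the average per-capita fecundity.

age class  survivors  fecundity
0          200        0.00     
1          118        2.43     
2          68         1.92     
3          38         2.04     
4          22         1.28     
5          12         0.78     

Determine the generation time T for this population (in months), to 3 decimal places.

1.766

lx = nx/n0 = nx/200: 1, 0.59, 0.34, 0.19, 0.11, 0.06
lx·mx: 0, 1.4337, 0.6528, 0.3876, 0.1408, 0.0468 → R0 = 2.6617
x·lx·mx: 0, 1.4337, 1.3056, 1.1628, 0.5632, 0.234 → Σ = 4.6993
T = 4.6993 / 2.6617 = 1.765526… → 1.766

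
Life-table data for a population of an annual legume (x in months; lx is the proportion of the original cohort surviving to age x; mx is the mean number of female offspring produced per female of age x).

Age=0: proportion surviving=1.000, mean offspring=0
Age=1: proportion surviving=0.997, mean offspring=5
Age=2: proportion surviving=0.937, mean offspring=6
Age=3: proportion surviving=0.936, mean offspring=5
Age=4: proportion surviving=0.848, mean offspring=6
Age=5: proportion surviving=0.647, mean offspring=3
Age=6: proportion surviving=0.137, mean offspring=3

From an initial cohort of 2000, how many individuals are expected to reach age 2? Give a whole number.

Expected survivors = N0 · l_2 = 2000 × 0.937 = 1874 → 1874

1874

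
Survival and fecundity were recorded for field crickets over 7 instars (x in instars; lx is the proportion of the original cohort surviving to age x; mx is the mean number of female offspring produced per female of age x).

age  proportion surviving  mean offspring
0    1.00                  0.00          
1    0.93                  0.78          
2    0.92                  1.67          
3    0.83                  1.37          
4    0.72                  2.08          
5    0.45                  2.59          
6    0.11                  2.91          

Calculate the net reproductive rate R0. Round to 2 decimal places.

6.38

lx·mx by age: 0, 0.7254, 1.5364, 1.1371, 1.4976, 1.1655, 0.3201
R0 = Σ lx·mx = 6.3821 → 6.38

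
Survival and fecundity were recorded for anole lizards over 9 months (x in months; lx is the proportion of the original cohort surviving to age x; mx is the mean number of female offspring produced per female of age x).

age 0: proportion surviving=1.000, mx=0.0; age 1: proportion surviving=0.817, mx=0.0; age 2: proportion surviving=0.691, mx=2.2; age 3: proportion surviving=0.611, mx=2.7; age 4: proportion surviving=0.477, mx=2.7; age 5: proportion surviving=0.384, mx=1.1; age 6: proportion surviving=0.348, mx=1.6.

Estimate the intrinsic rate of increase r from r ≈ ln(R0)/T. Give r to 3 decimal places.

0.495

R0 = Σ lx·mx = 0 + 0 + 1.5202 + 1.6497 + 1.2879 + 0.4224 + 0.5568 = 5.437
Σ x·lx·mx = 18.5939; T = 18.5939/5.437 = 3.41988…
r ≈ ln(R0)/T = ln(5.437)/3.41988… = 0.49511… → 0.495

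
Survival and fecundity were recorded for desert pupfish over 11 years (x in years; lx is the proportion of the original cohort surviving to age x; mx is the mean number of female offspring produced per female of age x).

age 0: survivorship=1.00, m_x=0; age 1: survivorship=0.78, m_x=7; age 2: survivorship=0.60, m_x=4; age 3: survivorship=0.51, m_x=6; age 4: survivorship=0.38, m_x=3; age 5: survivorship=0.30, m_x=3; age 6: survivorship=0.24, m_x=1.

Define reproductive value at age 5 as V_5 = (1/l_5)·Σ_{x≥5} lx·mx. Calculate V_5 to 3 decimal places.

3.800

lx·mx for x ≥ 5: 0.9, 0.24 → sum = 1.14
V_5 = 1.14 / l_5 = 1.14 / 0.3 = 3.8 → 3.800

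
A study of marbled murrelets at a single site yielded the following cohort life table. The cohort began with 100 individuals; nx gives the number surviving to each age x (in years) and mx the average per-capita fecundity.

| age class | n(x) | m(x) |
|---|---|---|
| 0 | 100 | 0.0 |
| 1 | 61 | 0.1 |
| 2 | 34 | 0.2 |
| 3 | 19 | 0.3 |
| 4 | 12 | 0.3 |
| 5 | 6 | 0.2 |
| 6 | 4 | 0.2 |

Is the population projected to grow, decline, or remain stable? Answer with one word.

declining

lx = nx/n0 = nx/100: 1, 0.61, 0.34, 0.19, 0.12, 0.06, 0.04
R0 = Σ lx·mx = 0 + 0.061 + 0.068 + 0.057 + 0.036 + 0.012 + 0.008 = 0.242
R0 < 1, so the population is declining.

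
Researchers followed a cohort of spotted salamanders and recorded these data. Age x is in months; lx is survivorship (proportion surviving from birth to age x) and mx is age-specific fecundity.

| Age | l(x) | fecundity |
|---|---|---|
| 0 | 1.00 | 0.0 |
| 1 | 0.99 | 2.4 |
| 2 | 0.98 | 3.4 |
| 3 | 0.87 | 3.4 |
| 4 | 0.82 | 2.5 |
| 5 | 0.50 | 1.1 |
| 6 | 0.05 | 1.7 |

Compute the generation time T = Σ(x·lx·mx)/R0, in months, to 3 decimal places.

2.588

lx·mx: 0, 2.376, 3.332, 2.958, 2.05, 0.55, 0.085 → R0 = 11.351
x·lx·mx: 0, 2.376, 6.664, 8.874, 8.2, 2.75, 0.51 → Σ = 29.374
T = 29.374 / 11.351 = 2.58779… → 2.588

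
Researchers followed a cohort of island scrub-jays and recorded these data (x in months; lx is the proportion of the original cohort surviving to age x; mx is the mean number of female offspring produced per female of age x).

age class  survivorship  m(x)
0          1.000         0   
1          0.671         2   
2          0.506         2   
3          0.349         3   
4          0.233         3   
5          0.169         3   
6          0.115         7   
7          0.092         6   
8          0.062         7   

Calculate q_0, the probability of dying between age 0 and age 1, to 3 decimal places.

q_0 = (l_0 − l_1) / l_0 = (1 − 0.671) / 1
     = 0.329 / 1 = 0.329 → 0.329

0.329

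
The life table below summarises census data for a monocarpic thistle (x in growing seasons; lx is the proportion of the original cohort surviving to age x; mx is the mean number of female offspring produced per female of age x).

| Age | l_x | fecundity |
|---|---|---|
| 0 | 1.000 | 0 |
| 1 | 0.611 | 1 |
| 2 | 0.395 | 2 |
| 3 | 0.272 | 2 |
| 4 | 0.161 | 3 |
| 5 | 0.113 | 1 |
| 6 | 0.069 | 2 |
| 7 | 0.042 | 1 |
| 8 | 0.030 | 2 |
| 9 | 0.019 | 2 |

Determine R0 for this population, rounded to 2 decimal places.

lx·mx by age: 0, 0.611, 0.79, 0.544, 0.483, 0.113, 0.138, 0.042, 0.06, 0.038
R0 = Σ lx·mx = 2.819 → 2.82

2.82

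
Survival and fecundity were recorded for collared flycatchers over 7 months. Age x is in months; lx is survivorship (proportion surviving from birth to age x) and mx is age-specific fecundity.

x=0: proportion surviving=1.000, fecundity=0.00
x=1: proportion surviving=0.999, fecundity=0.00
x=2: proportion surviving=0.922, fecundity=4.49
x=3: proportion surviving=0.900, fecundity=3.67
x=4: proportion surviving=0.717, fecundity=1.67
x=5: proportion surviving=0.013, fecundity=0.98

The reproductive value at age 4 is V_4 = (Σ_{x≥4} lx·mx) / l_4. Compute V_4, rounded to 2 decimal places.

lx·mx for x ≥ 4: 1.19739, 0.01274 → sum = 1.21013
V_4 = 1.21013 / l_4 = 1.21013 / 0.717 = 1.687768… → 1.69

1.69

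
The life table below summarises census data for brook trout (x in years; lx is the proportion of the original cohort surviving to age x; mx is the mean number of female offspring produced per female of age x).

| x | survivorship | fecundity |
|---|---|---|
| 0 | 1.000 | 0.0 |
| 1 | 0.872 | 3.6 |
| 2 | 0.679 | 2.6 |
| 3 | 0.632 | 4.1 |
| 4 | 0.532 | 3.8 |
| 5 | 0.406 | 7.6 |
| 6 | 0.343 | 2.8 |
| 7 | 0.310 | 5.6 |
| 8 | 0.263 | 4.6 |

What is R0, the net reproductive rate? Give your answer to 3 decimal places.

lx·mx by age: 0, 3.1392, 1.7654, 2.5912, 2.0216, 3.0856, 0.9604, 1.736, 1.2098
R0 = Σ lx·mx = 16.5092 → 16.509

16.509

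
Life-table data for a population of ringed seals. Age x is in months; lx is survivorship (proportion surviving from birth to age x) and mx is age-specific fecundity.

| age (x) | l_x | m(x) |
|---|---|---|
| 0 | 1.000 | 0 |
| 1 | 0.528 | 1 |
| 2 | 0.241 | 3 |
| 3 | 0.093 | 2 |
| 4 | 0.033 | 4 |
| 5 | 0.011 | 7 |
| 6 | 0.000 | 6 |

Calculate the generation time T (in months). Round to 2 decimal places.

2.09

lx·mx: 0, 0.528, 0.723, 0.186, 0.132, 0.077, 0 → R0 = 1.646
x·lx·mx: 0, 0.528, 1.446, 0.558, 0.528, 0.385, 0 → Σ = 3.445
T = 3.445 / 1.646 = 2.092953… → 2.09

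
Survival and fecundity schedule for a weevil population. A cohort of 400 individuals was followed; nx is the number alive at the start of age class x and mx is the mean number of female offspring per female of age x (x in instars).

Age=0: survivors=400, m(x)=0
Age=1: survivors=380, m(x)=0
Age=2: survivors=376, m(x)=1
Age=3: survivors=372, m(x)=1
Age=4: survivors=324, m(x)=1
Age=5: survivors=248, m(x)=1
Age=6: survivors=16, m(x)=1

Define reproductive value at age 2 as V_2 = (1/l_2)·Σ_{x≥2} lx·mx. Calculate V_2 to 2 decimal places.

lx = nx/n0 = nx/400: 1, 0.95, 0.94, 0.93, 0.81, 0.62, 0.04
lx·mx for x ≥ 2: 0.94, 0.93, 0.81, 0.62, 0.04 → sum = 3.34
V_2 = 3.34 / l_2 = 3.34 / 0.94 = 3.553191… → 3.55

3.55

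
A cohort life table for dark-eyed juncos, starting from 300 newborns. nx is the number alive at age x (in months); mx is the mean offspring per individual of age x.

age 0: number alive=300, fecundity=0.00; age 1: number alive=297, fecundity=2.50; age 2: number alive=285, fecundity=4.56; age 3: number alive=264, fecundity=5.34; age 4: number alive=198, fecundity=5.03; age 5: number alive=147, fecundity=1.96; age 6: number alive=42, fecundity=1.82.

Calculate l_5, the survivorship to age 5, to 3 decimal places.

l_5 = n_5/n_0 = 147/300 = 0.49 → 0.490

0.490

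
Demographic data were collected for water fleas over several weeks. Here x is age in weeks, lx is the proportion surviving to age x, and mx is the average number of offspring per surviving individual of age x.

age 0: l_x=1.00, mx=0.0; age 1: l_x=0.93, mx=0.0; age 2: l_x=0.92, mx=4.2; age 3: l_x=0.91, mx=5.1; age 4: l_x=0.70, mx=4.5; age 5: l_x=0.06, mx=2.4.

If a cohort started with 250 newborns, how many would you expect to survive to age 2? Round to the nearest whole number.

Expected survivors = N0 · l_2 = 250 × 0.92 = 230 → 230

230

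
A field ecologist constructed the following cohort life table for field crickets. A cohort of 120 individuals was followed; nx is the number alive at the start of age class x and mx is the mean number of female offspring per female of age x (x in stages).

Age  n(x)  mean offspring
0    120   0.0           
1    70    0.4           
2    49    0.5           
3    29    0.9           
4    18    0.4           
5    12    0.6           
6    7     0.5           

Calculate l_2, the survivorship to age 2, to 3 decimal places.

l_2 = n_2/n_0 = 49/120 = 0.408333… → 0.408

0.408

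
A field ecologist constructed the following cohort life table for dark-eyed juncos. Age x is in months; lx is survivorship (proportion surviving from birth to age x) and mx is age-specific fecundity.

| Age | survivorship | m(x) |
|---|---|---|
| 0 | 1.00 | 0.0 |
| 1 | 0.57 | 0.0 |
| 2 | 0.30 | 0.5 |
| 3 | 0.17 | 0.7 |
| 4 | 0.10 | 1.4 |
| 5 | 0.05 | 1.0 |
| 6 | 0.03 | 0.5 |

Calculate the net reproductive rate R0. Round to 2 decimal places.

lx·mx by age: 0, 0, 0.15, 0.119, 0.14, 0.05, 0.015
R0 = Σ lx·mx = 0.474 → 0.47

0.47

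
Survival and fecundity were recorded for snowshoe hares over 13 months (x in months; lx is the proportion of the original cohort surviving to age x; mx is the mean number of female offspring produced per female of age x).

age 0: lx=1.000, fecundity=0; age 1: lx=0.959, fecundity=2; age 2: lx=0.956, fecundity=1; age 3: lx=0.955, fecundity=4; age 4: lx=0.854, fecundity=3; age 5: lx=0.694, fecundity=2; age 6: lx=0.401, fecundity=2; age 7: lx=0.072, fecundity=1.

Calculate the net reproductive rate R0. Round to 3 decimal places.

11.518

lx·mx by age: 0, 1.918, 0.956, 3.82, 2.562, 1.388, 0.802, 0.072
R0 = Σ lx·mx = 11.518 → 11.518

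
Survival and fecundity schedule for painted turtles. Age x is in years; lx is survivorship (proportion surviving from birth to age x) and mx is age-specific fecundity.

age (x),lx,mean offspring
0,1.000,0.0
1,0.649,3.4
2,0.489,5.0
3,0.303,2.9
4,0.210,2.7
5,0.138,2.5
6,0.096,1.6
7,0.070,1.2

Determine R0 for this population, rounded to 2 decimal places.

lx·mx by age: 0, 2.2066, 2.445, 0.8787, 0.567, 0.345, 0.1536, 0.084
R0 = Σ lx·mx = 6.6799 → 6.68

6.68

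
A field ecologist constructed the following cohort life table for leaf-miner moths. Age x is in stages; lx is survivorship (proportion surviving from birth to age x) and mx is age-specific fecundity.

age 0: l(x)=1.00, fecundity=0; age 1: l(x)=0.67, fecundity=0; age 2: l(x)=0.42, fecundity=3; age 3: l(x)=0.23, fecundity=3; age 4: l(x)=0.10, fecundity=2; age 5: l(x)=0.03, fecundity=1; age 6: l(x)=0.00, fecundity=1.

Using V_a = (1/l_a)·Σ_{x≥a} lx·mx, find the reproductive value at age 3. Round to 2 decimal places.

lx·mx for x ≥ 3: 0.69, 0.2, 0.03, 0 → sum = 0.92
V_3 = 0.92 / l_3 = 0.92 / 0.23 = 4 → 4.00

4.00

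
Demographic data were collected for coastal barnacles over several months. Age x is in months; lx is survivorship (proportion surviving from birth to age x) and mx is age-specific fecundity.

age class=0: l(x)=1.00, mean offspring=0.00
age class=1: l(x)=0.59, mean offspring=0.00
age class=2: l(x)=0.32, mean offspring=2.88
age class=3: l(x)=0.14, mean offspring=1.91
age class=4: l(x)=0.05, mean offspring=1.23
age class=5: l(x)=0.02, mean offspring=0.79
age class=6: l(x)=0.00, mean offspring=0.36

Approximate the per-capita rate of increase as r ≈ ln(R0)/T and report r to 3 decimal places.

R0 = Σ lx·mx = 0 + 0 + 0.9216 + 0.2674 + 0.0615 + 0.0158 + 0 = 1.2663
Σ x·lx·mx = 2.9704; T = 2.9704/1.2663 = 2.34573…
r ≈ ln(R0)/T = ln(1.2663)/2.34573… = 0.10065… → 0.101

0.101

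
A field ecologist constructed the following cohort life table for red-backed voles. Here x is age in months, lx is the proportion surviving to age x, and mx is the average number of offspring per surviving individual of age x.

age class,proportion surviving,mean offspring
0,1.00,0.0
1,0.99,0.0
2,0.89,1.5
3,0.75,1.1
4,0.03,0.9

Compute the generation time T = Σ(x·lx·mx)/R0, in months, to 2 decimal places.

2.40

lx·mx: 0, 0, 1.335, 0.825, 0.027 → R0 = 2.187
x·lx·mx: 0, 0, 2.67, 2.475, 0.108 → Σ = 5.253
T = 5.253 / 2.187 = 2.40192… → 2.40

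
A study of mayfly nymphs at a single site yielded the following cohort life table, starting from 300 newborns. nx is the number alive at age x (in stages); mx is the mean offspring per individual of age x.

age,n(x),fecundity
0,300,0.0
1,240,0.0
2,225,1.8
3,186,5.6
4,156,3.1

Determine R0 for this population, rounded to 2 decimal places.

6.43

lx = nx/n0 = nx/300: 1, 0.8, 0.75, 0.62, 0.52
lx·mx by age: 0, 0, 1.35, 3.472, 1.612
R0 = Σ lx·mx = 6.434 → 6.43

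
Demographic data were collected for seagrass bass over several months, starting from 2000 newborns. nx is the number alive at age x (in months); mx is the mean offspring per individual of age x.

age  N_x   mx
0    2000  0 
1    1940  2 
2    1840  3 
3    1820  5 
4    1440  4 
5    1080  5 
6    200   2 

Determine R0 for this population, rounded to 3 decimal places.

15.030

lx = nx/n0 = nx/2000: 1, 0.97, 0.92, 0.91, 0.72, 0.54, 0.1
lx·mx by age: 0, 1.94, 2.76, 4.55, 2.88, 2.7, 0.2
R0 = Σ lx·mx = 15.03 → 15.030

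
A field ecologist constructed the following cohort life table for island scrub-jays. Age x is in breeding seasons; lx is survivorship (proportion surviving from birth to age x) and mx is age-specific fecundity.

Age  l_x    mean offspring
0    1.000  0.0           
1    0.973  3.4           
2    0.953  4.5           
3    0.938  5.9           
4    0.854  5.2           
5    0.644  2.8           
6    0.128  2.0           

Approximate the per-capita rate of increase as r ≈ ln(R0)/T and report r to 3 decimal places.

R0 = Σ lx·mx = 0 + 3.3082 + 4.2885 + 5.5342 + 4.4408 + 1.8032 + 0.256 = 19.6309
Σ x·lx·mx = 56.803; T = 56.803/19.6309 = 2.89355…
r ≈ ln(R0)/T = ln(19.6309)/2.89355… = 1.02888… → 1.029

1.029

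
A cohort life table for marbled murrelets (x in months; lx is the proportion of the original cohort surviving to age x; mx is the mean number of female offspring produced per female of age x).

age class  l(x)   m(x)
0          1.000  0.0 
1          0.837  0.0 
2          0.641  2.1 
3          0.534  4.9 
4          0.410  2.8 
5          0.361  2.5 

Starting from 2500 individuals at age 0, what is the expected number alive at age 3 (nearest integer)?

Expected survivors = N0 · l_3 = 2500 × 0.534 = 1335 → 1335

1335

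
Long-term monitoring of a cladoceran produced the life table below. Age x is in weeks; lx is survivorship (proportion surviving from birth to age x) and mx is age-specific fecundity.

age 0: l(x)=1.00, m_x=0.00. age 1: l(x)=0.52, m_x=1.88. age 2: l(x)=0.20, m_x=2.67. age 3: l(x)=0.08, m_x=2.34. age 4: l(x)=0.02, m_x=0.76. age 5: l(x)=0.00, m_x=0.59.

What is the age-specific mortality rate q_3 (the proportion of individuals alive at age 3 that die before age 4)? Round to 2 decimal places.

q_3 = (l_3 − l_4) / l_3 = (0.08 − 0.02) / 0.08
     = 0.06 / 0.08 = 0.75 → 0.75

0.75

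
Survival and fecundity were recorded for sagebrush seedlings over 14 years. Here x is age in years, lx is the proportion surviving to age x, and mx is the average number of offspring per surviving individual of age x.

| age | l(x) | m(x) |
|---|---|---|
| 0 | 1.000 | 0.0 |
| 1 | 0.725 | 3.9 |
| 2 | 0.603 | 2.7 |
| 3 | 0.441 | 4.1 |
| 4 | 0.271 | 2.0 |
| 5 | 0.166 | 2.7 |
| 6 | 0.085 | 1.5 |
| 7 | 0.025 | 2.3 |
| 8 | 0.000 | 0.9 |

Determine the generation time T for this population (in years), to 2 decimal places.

lx·mx: 0, 2.8275, 1.6281, 1.8081, 0.542, 0.4482, 0.1275, 0.0575, 0 → R0 = 7.4389
x·lx·mx: 0, 2.8275, 3.2562, 5.4243, 2.168, 2.241, 0.765, 0.4025, 0 → Σ = 17.0845
T = 17.0845 / 7.4389 = 2.296643… → 2.30

2.30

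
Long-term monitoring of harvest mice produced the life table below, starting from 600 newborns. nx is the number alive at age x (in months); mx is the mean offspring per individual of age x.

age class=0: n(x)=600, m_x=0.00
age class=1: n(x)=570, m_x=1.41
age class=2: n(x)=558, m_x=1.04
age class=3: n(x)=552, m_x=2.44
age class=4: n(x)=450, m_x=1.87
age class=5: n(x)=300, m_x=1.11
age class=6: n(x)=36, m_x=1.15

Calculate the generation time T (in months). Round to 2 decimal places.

lx = nx/n0 = nx/600: 1, 0.95, 0.93, 0.92, 0.75, 0.5, 0.06
lx·mx: 0, 1.3395, 0.9672, 2.2448, 1.4025, 0.555, 0.069 → R0 = 6.578
x·lx·mx: 0, 1.3395, 1.9344, 6.7344, 5.61, 2.775, 0.414 → Σ = 18.8073
T = 18.8073 / 6.578 = 2.859121… → 2.86

2.86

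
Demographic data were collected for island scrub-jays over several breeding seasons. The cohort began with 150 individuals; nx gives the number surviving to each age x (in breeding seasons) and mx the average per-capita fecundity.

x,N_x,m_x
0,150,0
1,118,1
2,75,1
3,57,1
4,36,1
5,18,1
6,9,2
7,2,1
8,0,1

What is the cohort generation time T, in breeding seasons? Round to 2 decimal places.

lx = nx/n0 = nx/150: 1, 0.78667…, 0.5, 0.38, 0.24, 0.12, 0.06, 0.01333…, 0
lx·mx: 0, 0.786667…, 0.5, 0.38, 0.24, 0.12, 0.12, 0.013333…, 0 → R0 = 2.16…
x·lx·mx: 0, 0.786667…, 1, 1.14, 0.96, 0.6, 0.72, 0.093333…, 0 → Σ = 5.3…
T = 5.3… / 2.16… = 2.453704… → 2.45

2.45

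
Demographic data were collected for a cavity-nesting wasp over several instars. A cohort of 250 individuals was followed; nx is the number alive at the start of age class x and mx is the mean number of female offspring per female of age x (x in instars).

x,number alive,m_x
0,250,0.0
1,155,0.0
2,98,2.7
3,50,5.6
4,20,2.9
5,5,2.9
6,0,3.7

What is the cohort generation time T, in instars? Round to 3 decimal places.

2.712

lx = nx/n0 = nx/250: 1, 0.62, 0.392, 0.2, 0.08, 0.02, 0
lx·mx: 0, 0, 1.0584, 1.12, 0.232, 0.058, 0 → R0 = 2.4684
x·lx·mx: 0, 0, 2.1168, 3.36, 0.928, 0.29, 0 → Σ = 6.6948
T = 6.6948 / 2.4684 = 2.712202… → 2.712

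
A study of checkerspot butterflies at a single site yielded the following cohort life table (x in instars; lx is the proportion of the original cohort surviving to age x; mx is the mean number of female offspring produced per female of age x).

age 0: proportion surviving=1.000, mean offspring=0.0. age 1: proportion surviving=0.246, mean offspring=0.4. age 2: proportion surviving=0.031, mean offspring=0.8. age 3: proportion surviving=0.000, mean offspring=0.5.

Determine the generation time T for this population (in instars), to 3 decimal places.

lx·mx: 0, 0.0984, 0.0248, 0 → R0 = 0.1232
x·lx·mx: 0, 0.0984, 0.0496, 0 → Σ = 0.148
T = 0.148 / 0.1232 = 1.201299… → 1.201

1.201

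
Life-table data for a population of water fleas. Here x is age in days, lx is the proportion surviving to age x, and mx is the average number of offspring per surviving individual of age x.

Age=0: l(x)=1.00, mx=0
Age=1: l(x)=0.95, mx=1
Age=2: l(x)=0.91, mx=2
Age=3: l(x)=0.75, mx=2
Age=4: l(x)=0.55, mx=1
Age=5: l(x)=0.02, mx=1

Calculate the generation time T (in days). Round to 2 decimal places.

lx·mx: 0, 0.95, 1.82, 1.5, 0.55, 0.02 → R0 = 4.84
x·lx·mx: 0, 0.95, 3.64, 4.5, 2.2, 0.1 → Σ = 11.39
T = 11.39 / 4.84 = 2.353306… → 2.35

2.35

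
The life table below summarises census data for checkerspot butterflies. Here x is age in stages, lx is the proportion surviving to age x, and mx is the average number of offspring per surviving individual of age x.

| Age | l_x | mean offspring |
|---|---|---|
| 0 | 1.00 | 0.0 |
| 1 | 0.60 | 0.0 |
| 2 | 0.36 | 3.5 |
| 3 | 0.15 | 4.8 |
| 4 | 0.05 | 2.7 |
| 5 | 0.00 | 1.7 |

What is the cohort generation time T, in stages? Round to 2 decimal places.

lx·mx: 0, 0, 1.26, 0.72, 0.135, 0 → R0 = 2.115
x·lx·mx: 0, 0, 2.52, 2.16, 0.54, 0 → Σ = 5.22
T = 5.22 / 2.115 = 2.468085… → 2.47

2.47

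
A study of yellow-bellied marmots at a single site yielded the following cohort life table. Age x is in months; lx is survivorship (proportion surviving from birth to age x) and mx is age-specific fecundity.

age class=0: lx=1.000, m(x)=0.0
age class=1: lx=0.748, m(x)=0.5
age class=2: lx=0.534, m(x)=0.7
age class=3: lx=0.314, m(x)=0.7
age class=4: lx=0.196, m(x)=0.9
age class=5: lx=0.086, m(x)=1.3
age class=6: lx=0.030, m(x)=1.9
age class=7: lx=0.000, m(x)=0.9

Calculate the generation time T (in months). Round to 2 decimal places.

lx·mx: 0, 0.374, 0.3738, 0.2198, 0.1764, 0.1118, 0.057, 0 → R0 = 1.3128
x·lx·mx: 0, 0.374, 0.7476, 0.6594, 0.7056, 0.559, 0.342, 0 → Σ = 3.3876
T = 3.3876 / 1.3128 = 2.580439… → 2.58

2.58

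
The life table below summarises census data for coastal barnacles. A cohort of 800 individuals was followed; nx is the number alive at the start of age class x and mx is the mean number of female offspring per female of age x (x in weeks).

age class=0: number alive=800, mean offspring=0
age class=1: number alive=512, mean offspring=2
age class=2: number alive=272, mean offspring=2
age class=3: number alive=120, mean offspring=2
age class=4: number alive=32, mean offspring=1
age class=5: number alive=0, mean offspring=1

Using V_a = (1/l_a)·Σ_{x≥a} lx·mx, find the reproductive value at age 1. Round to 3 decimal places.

3.594

lx = nx/n0 = nx/800: 1, 0.64, 0.34, 0.15, 0.04, 0
lx·mx for x ≥ 1: 1.28, 0.68, 0.3, 0.04, 0 → sum = 2.3
V_1 = 2.3 / l_1 = 2.3 / 0.64 = 3.59375 → 3.594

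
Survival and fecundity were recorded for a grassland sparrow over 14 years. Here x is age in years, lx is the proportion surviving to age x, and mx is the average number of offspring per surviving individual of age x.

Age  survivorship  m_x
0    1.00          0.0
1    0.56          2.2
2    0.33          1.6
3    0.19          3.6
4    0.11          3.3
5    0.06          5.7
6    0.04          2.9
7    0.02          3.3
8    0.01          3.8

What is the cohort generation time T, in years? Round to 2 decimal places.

2.66

lx·mx: 0, 1.232, 0.528, 0.684, 0.363, 0.342, 0.116, 0.066, 0.038 → R0 = 3.369
x·lx·mx: 0, 1.232, 1.056, 2.052, 1.452, 1.71, 0.696, 0.462, 0.304 → Σ = 8.964
T = 8.964 / 3.369 = 2.66073… → 2.66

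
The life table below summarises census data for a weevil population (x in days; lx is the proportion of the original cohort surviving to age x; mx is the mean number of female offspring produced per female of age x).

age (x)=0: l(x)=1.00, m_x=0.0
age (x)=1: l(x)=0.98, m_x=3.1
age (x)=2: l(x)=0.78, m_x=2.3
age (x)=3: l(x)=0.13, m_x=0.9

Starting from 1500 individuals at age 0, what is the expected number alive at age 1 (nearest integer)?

Expected survivors = N0 · l_1 = 1500 × 0.98 = 1470 → 1470

1470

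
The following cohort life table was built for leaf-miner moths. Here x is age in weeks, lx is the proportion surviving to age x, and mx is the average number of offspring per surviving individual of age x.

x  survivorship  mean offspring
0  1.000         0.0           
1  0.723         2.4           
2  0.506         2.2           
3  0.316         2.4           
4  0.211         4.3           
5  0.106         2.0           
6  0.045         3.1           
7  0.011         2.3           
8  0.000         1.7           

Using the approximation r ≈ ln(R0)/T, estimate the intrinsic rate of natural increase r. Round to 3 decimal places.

R0 = Σ lx·mx = 0 + 1.7352 + 1.1132 + 0.7584 + 0.9073 + 0.212 + 0.1395 + 0.0253 + 0 = 4.8909
Σ x·lx·mx = 11.9401; T = 11.9401/4.8909 = 2.44129…
r ≈ ln(R0)/T = ln(4.8909)/2.44129… = 0.65022… → 0.650

0.650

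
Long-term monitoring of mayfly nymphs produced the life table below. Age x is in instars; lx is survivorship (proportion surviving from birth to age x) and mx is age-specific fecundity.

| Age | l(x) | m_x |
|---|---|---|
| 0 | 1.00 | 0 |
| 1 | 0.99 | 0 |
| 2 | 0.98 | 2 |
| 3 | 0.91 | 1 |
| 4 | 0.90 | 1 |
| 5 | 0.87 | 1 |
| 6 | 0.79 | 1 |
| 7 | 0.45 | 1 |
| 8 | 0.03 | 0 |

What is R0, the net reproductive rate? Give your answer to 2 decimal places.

5.88

lx·mx by age: 0, 0, 1.96, 0.91, 0.9, 0.87, 0.79, 0.45, 0
R0 = Σ lx·mx = 5.88 → 5.88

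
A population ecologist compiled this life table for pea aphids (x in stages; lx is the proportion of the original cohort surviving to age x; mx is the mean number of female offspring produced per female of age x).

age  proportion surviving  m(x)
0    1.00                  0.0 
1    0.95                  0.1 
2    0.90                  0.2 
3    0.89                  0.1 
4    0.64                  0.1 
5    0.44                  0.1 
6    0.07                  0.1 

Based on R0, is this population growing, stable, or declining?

declining

R0 = Σ lx·mx = 0 + 0.095 + 0.18 + 0.089 + 0.064 + 0.044 + 0.007 = 0.479
R0 < 1, so the population is declining.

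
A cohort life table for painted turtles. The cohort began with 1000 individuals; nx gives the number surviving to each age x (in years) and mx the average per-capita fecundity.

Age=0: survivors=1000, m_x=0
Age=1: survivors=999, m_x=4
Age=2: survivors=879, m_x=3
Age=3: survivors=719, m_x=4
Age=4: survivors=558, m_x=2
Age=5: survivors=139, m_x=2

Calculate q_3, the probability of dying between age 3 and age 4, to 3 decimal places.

0.224

lx = nx/n0 = nx/1000: 1, 0.999, 0.879, 0.719, 0.558, 0.139
q_3 = (l_3 − l_4) / l_3 = (0.719 − 0.558) / 0.719
     = 0.161 / 0.719 = 0.223922… → 0.224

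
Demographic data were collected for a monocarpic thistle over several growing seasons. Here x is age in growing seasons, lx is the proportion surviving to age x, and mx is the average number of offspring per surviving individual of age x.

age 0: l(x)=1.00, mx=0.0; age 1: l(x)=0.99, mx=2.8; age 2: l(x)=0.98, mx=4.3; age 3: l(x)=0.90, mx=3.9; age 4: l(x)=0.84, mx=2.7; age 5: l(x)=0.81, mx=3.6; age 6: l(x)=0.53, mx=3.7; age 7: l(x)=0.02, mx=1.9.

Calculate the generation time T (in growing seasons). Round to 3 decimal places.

lx·mx: 0, 2.772, 4.214, 3.51, 2.268, 2.916, 1.961, 0.038 → R0 = 17.679
x·lx·mx: 0, 2.772, 8.428, 10.53, 9.072, 14.58, 11.766, 0.266 → Σ = 57.414
T = 57.414 / 17.679 = 3.247582… → 3.248

3.248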